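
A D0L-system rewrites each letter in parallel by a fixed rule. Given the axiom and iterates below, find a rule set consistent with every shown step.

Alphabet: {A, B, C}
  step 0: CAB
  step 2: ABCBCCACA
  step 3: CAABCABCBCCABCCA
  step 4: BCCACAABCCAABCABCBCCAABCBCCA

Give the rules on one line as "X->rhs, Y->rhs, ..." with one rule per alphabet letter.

A->CA, B->A, C->BC

  step 3 ⇒ step 4: CAABCABCBCCABCCA ⇒ BC·CA·CA·A·BC·CA·A·BC·A·BC·BC·CA·A·BC·BC·CA
    A ↦ CA
    B ↦ A
    C ↦ BC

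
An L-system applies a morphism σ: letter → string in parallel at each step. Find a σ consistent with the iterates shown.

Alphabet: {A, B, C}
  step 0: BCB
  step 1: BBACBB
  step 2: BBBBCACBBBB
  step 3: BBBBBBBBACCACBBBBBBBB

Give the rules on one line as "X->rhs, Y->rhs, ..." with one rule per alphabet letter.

A->C, B->BB, C->AC

  step 2 ⇒ step 3: BBBBCACBBBB ⇒ BB·BB·BB·BB·AC·C·AC·BB·BB·BB·BB
    A ↦ C
    B ↦ BB
    C ↦ AC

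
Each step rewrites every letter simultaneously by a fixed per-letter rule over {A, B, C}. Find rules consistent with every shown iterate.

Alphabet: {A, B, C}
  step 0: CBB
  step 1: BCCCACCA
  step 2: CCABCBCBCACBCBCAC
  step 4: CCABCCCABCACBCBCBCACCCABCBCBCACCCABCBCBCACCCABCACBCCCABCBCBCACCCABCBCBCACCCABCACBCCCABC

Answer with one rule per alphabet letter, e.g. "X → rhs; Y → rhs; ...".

  step 1 ⇒ step 2: BCCCACCA ⇒ CCA·BC·BC·BC·AC·BC·BC·AC
    A ↦ AC
    B ↦ CCA
    C ↦ BC

A->AC, B->CCA, C->BC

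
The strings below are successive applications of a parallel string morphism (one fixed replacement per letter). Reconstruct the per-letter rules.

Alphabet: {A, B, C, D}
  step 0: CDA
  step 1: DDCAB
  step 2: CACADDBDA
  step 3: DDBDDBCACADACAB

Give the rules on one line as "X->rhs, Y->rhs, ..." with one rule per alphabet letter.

  step 2 ⇒ step 3: CACADDBDA ⇒ DD·B·DD·B·CA·CA·DA·CA·B
    A ↦ B
    B ↦ DA
    C ↦ DD
    D ↦ CA

A->B, B->DA, C->DD, D->CA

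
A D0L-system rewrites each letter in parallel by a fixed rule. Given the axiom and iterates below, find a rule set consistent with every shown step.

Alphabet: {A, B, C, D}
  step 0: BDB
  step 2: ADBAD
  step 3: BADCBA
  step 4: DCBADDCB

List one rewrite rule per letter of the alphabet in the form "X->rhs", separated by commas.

  step 3 ⇒ step 4: BADCBA ⇒ DC·B·A·D·DC·B
    A ↦ B
    B ↦ DC
    C ↦ D
    D ↦ A

A->B, B->DC, C->D, D->A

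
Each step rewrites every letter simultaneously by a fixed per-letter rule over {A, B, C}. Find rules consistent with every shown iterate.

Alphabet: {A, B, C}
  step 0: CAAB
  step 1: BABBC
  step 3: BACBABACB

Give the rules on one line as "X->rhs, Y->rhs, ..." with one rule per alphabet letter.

A->B, B->C, C->BA

  step 0 ⇒ step 1: CAAB ⇒ BA·B·B·C
    A ↦ B
    B ↦ C
    C ↦ BA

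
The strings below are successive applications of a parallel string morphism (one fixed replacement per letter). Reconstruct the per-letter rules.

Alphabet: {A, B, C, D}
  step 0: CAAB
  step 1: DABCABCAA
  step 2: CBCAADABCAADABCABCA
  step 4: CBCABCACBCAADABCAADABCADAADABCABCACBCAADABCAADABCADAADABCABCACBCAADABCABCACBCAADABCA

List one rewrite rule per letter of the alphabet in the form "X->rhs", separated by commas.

A->BCA, B->A, C->DA, D->C

  step 1 ⇒ step 2: DABCABCAA ⇒ C·BCA·A·DA·BCA·A·DA·BCA·BCA
    A ↦ BCA
    B ↦ A
    C ↦ DA
    D ↦ C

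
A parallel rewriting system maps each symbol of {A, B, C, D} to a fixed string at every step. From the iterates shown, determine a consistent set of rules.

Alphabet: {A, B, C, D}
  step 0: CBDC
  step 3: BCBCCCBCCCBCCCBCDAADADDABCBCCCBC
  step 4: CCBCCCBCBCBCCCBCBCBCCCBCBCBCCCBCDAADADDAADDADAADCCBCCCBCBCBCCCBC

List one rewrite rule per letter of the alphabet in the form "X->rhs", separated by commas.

  step 3 ⇒ step 4: BCBCCCBCCCBCCCBCDAADADDABCBCCCBC ⇒ CC·BC·CC·BC·BC·BC·CC·BC·BC·BC·CC·BC·BC·BC·CC·BC·DA·AD·AD·DA·AD·DA·DA·AD·CC·BC·CC·BC·BC·BC·CC·BC
    A ↦ AD
    B ↦ CC
    C ↦ BC
    D ↦ DA

A->AD, B->CC, C->BC, D->DA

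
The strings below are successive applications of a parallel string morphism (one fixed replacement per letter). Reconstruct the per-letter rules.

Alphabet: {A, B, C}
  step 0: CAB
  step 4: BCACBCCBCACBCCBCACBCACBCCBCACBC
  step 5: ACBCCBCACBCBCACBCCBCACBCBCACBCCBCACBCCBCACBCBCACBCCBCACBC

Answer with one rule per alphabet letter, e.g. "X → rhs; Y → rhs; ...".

  step 4 ⇒ step 5: BCACBCCBCACBCCBCACBCACBCCBCACBC ⇒ AC·BC·C·BC·AC·BC·BC·AC·BC·C·BC·AC·BC·BC·AC·BC·C·BC·AC·BC·C·BC·AC·BC·BC·AC·BC·C·BC·AC·BC
    A ↦ C
    B ↦ AC
    C ↦ BC

A->C, B->AC, C->BC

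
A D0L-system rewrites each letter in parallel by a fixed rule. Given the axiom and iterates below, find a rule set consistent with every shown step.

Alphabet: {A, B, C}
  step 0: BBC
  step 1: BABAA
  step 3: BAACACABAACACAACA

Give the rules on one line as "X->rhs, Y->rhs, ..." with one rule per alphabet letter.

A->AC, B->BA, C->A

  step 0 ⇒ step 1: BBC ⇒ BA·BA·A
    B ↦ BA
    C ↦ A
    A ↦ AC  (constrained at step 1)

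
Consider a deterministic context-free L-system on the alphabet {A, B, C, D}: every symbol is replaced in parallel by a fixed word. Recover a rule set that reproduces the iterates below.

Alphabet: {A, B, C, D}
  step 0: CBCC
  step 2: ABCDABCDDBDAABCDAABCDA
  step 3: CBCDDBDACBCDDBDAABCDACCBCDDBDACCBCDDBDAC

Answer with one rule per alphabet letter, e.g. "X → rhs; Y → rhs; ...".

  step 2 ⇒ step 3: ABCDABCDDBDAABCDAABCDA ⇒ C·BCD·DBD·A·C·BCD·DBD·A·A·BCD·A·C·C·BCD·DBD·A·C·C·BCD·DBD·A·C
    A ↦ C
    B ↦ BCD
    C ↦ DBD
    D ↦ A

A->C, B->BCD, C->DBD, D->A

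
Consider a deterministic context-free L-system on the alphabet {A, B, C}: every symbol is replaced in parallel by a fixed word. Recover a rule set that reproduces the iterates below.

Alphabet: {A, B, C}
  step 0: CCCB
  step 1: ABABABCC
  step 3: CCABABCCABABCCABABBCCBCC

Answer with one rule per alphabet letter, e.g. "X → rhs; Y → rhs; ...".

  step 0 ⇒ step 1: CCCB ⇒ AB·AB·AB·CC
    B ↦ CC
    C ↦ AB
    A ↦ B  (constrained at step 1)

A->B, B->CC, C->AB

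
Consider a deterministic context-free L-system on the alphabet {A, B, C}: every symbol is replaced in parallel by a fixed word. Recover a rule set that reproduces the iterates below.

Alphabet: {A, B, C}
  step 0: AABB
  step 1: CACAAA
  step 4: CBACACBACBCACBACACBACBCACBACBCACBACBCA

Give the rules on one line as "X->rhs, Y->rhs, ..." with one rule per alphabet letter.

  step 0 ⇒ step 1: AABB ⇒ CA·CA·A·A
    A ↦ CA
    B ↦ A
    C ↦ CB  (constrained at step 1)

A->CA, B->A, C->CB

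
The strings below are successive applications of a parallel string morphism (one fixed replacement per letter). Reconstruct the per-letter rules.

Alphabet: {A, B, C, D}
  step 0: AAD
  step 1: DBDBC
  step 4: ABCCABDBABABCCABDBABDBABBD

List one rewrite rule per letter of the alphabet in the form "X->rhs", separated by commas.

  step 0 ⇒ step 1: AAD ⇒ DB·DB·C
    A ↦ DB
    D ↦ C
    B ↦ AB  (constrained at step 1)
    C ↦ BD  (constrained at step 1)

A->DB, B->AB, C->BD, D->C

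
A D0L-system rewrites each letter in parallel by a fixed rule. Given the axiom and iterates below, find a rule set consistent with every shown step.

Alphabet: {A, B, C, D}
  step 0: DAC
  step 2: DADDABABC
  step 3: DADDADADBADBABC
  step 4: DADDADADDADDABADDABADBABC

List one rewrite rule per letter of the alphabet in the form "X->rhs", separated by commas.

  step 3 ⇒ step 4: DADDADADBADBABC ⇒ DA·D·DA·DA·D·DA·D·DA·BA·D·DA·BA·D·BA·BC
    A ↦ D
    B ↦ BA
    C ↦ BC
    D ↦ DA

A->D, B->BA, C->BC, D->DA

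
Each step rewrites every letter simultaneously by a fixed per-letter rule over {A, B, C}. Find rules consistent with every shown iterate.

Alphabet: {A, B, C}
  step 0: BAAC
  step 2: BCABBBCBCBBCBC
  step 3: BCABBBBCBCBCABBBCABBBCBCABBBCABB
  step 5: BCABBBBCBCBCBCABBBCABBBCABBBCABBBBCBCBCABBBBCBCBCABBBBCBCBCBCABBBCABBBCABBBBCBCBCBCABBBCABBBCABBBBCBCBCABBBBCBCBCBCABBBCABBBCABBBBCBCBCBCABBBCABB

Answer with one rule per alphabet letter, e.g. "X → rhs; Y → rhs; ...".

A->B, B->BC, C->ABB

  step 2 ⇒ step 3: BCABBBCBCBBCBC ⇒ BC·ABB·B·BC·BC·BC·ABB·BC·ABB·BC·BC·ABB·BC·ABB
    A ↦ B
    B ↦ BC
    C ↦ ABB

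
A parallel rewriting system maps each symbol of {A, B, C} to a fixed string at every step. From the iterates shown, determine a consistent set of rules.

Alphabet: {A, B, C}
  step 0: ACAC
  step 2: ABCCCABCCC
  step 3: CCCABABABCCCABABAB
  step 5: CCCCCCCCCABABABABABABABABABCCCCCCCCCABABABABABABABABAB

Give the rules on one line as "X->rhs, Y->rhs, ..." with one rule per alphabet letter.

A->C, B->CC, C->AB

  step 2 ⇒ step 3: ABCCCABCCC ⇒ C·CC·AB·AB·AB·C·CC·AB·AB·AB
    A ↦ C
    B ↦ CC
    C ↦ AB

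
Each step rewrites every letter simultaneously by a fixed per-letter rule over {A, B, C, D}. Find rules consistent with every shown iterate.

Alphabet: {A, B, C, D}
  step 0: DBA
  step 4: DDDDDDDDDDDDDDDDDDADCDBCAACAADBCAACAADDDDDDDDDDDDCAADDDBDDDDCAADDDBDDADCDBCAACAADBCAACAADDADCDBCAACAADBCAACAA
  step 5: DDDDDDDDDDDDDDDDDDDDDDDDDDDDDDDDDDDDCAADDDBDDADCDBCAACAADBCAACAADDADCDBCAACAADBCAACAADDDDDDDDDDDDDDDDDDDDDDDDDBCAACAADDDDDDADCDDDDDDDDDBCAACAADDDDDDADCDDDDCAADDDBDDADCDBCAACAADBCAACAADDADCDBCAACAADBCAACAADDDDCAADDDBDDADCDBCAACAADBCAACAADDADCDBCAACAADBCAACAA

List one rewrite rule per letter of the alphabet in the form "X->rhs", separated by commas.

A->CAA, B->ADC, C->DB, D->DD

  step 4 ⇒ step 5: DDDDDDDDDDDDDDDDDDADCDBCAACAADBCAACAADDDDDDDDDDDDCAADDDBDDDDCAADDDBDDADCDBCAACAADBCAACAADDADCDBCAACAADBCAACAA ⇒ DD·DD·DD·DD·DD·DD·DD·DD·DD·DD·DD·DD·DD·DD·DD·DD·DD·DD·CAA·DD·DB·DD·ADC·DB·CAA·CAA·DB·CAA·CAA·DD·ADC·DB·CAA·CAA·DB·CAA·CAA·DD·DD·DD·DD·DD·DD·DD·DD·DD·DD·DD·DD·DB·CAA·CAA·DD·DD·DD·ADC·DD·DD·DD·DD·DB·CAA·CAA·DD·DD·DD·ADC·DD·DD·CAA·DD·DB·DD·ADC·DB·CAA·CAA·DB·CAA·CAA·DD·ADC·DB·CAA·CAA·DB·CAA·CAA·DD·DD·CAA·DD·DB·DD·ADC·DB·CAA·CAA·DB·CAA·CAA·DD·ADC·DB·CAA·CAA·DB·CAA·CAA
    A ↦ CAA
    B ↦ ADC
    C ↦ DB
    D ↦ DD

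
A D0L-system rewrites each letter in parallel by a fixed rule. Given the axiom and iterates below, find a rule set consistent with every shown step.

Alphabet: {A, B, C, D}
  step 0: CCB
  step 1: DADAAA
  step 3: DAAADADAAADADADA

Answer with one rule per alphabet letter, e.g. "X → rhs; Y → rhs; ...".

A->C, B->AA, C->DA, D->CB

  step 0 ⇒ step 1: CCB ⇒ DA·DA·AA
    B ↦ AA
    C ↦ DA
    A ↦ C  (constrained at step 1)
    D ↦ CB  (constrained at step 1)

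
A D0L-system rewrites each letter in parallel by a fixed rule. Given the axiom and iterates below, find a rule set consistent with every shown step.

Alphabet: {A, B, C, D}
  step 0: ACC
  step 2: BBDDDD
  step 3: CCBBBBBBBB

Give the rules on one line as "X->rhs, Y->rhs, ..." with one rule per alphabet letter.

A->D, B->C, C->AA, D->BB

  step 2 ⇒ step 3: BBDDDD ⇒ C·C·BB·BB·BB·BB
    B ↦ C
    D ↦ BB
    A ↦ D  (constrained at step 0)
    C ↦ AA  (constrained at step 0)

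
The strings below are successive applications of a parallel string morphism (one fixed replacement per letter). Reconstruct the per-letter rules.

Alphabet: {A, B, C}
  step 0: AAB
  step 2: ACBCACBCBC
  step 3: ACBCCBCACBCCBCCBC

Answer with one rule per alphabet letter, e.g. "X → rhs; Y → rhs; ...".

  step 2 ⇒ step 3: ACBCACBCBC ⇒ AC·BC·C·BC·AC·BC·C·BC·C·BC
    A ↦ AC
    B ↦ C
    C ↦ BC

A->AC, B->C, C->BC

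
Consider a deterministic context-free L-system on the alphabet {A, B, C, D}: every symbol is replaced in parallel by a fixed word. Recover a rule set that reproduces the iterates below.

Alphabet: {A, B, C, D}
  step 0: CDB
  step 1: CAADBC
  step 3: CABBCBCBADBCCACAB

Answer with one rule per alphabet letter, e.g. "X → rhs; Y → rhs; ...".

  step 0 ⇒ step 1: CDB ⇒ CA·AD·BC
    B ↦ BC
    C ↦ CA
    D ↦ AD
    A ↦ B  (constrained at step 1)

A->B, B->BC, C->CA, D->AD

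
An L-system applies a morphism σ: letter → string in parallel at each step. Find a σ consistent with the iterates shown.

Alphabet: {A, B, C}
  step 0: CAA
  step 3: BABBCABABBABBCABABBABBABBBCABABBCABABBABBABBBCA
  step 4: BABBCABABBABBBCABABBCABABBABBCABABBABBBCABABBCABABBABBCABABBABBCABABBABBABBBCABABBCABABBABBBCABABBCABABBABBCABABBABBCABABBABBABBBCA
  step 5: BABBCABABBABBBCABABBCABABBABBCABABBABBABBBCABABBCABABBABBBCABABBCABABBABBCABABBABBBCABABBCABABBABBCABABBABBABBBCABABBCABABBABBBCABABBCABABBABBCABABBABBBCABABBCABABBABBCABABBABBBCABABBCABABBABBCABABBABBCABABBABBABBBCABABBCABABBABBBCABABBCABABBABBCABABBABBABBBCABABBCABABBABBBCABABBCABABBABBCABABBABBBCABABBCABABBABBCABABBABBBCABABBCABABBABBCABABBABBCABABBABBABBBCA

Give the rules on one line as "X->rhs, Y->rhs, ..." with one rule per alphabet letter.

  step 4 ⇒ step 5: BABBCABABBABBBCABABBCABABBABBCABABBABBBCABABBCABABBABBCABABBABBCABABBABBABBBCABABBCABABBABBBCABABBCABABBABBCABABBABBCABABBABBABBBCA ⇒ BAB·BCA·BAB·BAB·B·BCA·BAB·BCA·BAB·BAB·BCA·BAB·BAB·BAB·B·BCA·BAB·BCA·BAB·BAB·B·BCA·BAB·BCA·BAB·BAB·BCA·BAB·BAB·B·BCA·BAB·BCA·BAB·BAB·BCA·BAB·BAB·BAB·B·BCA·BAB·BCA·BAB·BAB·B·BCA·BAB·BCA·BAB·BAB·BCA·BAB·BAB·B·BCA·BAB·BCA·BAB·BAB·BCA·BAB·BAB·B·BCA·BAB·BCA·BAB·BAB·BCA·BAB·BAB·BCA·BAB·BAB·BAB·B·BCA·BAB·BCA·BAB·BAB·B·BCA·BAB·BCA·BAB·BAB·BCA·BAB·BAB·BAB·B·BCA·BAB·BCA·BAB·BAB·B·BCA·BAB·BCA·BAB·BAB·BCA·BAB·BAB·B·BCA·BAB·BCA·BAB·BAB·BCA·BAB·BAB·B·BCA·BAB·BCA·BAB·BAB·BCA·BAB·BAB·BCA·BAB·BAB·BAB·B·BCA
    A ↦ BCA
    B ↦ BAB
    C ↦ B

A->BCA, B->BAB, C->B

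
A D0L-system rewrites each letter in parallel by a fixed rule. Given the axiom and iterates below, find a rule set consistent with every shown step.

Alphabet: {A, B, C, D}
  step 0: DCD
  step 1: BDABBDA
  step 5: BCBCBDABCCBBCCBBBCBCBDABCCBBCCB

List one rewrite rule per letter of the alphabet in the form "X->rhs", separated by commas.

A->BC, B->C, C->B, D->BDA

  step 0 ⇒ step 1: DCD ⇒ BDA·B·BDA
    C ↦ B
    D ↦ BDA
    A ↦ BC  (constrained at step 1)
    B ↦ C  (constrained at step 1)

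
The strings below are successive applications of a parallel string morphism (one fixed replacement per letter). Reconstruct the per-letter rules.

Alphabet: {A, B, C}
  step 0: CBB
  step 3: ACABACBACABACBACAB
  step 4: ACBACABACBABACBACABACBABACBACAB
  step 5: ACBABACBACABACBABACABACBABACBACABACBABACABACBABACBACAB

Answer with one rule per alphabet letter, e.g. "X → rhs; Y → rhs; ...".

  step 4 ⇒ step 5: ACBACABACBABACBACABACBABACBACAB ⇒ AC·B·AB·AC·B·AC·AB·AC·B·AB·AC·AB·AC·B·AB·AC·B·AC·AB·AC·B·AB·AC·AB·AC·B·AB·AC·B·AC·AB
    A ↦ AC
    B ↦ AB
    C ↦ B

A->AC, B->AB, C->B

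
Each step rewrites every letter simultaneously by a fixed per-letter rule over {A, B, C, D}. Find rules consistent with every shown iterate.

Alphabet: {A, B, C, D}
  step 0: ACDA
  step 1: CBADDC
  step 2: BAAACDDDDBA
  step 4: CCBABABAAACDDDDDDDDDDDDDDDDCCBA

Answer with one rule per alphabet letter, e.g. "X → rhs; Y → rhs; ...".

  step 1 ⇒ step 2: CBADDC ⇒ BA·AA·C·DD·DD·BA
    A ↦ C
    B ↦ AA
    C ↦ BA
    D ↦ DD

A->C, B->AA, C->BA, D->DD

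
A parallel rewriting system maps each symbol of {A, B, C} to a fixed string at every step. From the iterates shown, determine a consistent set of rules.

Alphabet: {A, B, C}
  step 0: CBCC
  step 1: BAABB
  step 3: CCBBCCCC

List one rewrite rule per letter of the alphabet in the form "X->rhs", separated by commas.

  step 0 ⇒ step 1: CBCC ⇒ B·AA·B·B
    B ↦ AA
    C ↦ B
    A ↦ C  (constrained at step 1)

A->C, B->AA, C->B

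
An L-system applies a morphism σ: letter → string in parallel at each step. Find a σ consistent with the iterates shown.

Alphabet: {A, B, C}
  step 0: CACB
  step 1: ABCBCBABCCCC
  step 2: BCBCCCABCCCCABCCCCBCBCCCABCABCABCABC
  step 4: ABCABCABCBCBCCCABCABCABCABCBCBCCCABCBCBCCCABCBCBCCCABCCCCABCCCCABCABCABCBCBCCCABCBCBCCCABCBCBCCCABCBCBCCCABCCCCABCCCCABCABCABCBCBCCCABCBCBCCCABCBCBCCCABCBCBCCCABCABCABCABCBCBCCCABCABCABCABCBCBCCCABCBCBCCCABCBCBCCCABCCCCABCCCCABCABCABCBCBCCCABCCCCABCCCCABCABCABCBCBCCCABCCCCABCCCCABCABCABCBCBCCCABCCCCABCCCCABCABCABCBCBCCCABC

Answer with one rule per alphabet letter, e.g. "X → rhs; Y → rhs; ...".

  step 1 ⇒ step 2: ABCBCBABCCCC ⇒ BCB·CCC·ABC·CCC·ABC·CCC·BCB·CCC·ABC·ABC·ABC·ABC
    A ↦ BCB
    B ↦ CCC
    C ↦ ABC

A->BCB, B->CCC, C->ABC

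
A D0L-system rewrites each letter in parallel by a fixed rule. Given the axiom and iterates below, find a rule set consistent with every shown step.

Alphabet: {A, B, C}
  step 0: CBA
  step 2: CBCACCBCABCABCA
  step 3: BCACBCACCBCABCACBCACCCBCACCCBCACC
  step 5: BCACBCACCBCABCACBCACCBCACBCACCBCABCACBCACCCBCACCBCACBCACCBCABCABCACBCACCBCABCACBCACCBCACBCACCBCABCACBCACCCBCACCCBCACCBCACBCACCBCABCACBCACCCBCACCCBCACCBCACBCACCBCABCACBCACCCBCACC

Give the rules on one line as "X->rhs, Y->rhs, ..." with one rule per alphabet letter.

  step 2 ⇒ step 3: CBCACCBCABCABCA ⇒ BCA·C·BCA·CC·BCA·BCA·C·BCA·CC·C·BCA·CC·C·BCA·CC
    A ↦ CC
    B ↦ C
    C ↦ BCA

A->CC, B->C, C->BCA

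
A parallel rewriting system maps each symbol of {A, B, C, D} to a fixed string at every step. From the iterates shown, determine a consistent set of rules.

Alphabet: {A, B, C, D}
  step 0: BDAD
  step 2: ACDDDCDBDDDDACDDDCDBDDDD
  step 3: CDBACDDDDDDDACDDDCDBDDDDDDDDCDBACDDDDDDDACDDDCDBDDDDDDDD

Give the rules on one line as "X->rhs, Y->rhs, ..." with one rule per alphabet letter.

A->CDB, B->CDB, C->ACD, D->DD

  step 2 ⇒ step 3: ACDDDCDBDDDDACDDDCDBDDDD ⇒ CDB·ACD·DD·DD·DD·ACD·DD·CDB·DD·DD·DD·DD·CDB·ACD·DD·DD·DD·ACD·DD·CDB·DD·DD·DD·DD
    A ↦ CDB
    B ↦ CDB
    C ↦ ACD
    D ↦ DD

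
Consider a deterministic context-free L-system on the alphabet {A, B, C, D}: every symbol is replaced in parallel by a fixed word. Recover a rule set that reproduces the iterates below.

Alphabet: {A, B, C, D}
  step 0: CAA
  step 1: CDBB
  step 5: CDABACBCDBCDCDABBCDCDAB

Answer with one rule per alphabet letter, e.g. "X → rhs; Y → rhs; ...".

  step 0 ⇒ step 1: CAA ⇒ CD·B·B
    A ↦ B
    C ↦ CD
    B ↦ AC  (constrained at step 1)
    D ↦ A  (constrained at step 1)

A->B, B->AC, C->CD, D->A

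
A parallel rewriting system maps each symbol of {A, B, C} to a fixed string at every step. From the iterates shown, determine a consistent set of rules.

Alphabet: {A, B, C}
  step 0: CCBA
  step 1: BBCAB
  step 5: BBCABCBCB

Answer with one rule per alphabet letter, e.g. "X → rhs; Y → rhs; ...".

A->AB, B->C, C->B

  step 0 ⇒ step 1: CCBA ⇒ B·B·C·AB
    A ↦ AB
    B ↦ C
    C ↦ B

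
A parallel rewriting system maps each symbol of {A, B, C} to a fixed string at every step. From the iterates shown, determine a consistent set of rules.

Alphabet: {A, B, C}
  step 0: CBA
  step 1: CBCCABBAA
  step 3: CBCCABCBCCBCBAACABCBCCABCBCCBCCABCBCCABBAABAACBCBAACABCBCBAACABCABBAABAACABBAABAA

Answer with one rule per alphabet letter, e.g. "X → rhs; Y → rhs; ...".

A->BAA, B->CAB, C->CBC

  step 0 ⇒ step 1: CBA ⇒ CBC·CAB·BAA
    A ↦ BAA
    B ↦ CAB
    C ↦ CBC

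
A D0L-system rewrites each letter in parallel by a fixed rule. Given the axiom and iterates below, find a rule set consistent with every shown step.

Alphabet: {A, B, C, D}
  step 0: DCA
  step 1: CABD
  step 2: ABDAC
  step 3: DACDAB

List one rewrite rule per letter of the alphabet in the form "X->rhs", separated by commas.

  step 2 ⇒ step 3: ABDAC ⇒ D·A·C·D·AB
    A ↦ D
    B ↦ A
    C ↦ AB
    D ↦ C

A->D, B->A, C->AB, D->C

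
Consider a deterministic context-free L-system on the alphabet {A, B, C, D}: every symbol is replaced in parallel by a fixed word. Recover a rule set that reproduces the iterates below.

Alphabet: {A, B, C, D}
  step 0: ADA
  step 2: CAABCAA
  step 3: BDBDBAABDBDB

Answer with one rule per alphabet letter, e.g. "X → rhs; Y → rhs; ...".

  step 2 ⇒ step 3: CAABCAA ⇒ B·DB·DB·AA·B·DB·DB
    A ↦ DB
    B ↦ AA
    C ↦ B
    D ↦ C  (constrained at step 0)

A->DB, B->AA, C->B, D->C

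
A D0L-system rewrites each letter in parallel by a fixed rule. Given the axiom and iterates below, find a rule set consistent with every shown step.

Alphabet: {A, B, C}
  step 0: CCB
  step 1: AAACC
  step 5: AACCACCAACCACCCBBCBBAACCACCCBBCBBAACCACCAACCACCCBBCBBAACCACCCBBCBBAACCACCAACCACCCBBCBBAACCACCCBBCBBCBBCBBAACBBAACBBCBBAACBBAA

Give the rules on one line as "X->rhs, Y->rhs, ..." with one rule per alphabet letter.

A->CBB, B->ACC, C->A

  step 0 ⇒ step 1: CCB ⇒ A·A·ACC
    B ↦ ACC
    C ↦ A
    A ↦ CBB  (constrained at step 1)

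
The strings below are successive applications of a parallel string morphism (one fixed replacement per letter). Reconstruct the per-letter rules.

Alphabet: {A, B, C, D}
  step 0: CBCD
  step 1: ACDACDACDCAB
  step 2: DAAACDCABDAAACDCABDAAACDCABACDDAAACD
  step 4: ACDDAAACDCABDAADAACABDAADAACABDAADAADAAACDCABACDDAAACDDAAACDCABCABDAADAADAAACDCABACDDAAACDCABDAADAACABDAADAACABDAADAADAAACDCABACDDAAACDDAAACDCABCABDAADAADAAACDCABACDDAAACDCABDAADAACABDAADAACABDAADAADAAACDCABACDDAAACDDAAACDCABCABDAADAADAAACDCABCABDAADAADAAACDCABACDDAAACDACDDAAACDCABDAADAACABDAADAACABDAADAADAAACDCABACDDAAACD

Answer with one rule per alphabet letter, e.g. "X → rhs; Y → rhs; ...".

  step 1 ⇒ step 2: ACDACDACDCAB ⇒ DAA·ACD·CAB·DAA·ACD·CAB·DAA·ACD·CAB·ACD·DAA·ACD
    A ↦ DAA
    B ↦ ACD
    C ↦ ACD
    D ↦ CAB

A->DAA, B->ACD, C->ACD, D->CAB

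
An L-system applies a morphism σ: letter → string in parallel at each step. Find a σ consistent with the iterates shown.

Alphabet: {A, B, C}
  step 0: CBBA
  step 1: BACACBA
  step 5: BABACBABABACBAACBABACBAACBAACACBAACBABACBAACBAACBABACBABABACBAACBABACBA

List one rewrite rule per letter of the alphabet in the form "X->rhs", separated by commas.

A->BA, B->AC, C->B

  step 0 ⇒ step 1: CBBA ⇒ B·AC·AC·BA
    A ↦ BA
    B ↦ AC
    C ↦ B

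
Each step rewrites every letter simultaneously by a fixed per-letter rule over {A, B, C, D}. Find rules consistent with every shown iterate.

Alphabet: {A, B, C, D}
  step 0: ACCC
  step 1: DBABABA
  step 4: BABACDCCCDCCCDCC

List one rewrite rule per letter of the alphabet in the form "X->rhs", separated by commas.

A->D, B->C, C->BA, D->BB

  step 0 ⇒ step 1: ACCC ⇒ D·BA·BA·BA
    A ↦ D
    C ↦ BA
    B ↦ C  (constrained at step 1)
    D ↦ BB  (constrained at step 1)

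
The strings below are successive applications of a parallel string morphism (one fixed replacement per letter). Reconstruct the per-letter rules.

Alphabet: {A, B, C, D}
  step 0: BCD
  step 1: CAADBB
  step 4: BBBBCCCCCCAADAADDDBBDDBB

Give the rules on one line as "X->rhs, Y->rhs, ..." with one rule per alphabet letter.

  step 0 ⇒ step 1: BCD ⇒ C·AAD·BB
    B ↦ C
    C ↦ AAD
    D ↦ BB
    A ↦ D  (constrained at step 1)

A->D, B->C, C->AAD, D->BB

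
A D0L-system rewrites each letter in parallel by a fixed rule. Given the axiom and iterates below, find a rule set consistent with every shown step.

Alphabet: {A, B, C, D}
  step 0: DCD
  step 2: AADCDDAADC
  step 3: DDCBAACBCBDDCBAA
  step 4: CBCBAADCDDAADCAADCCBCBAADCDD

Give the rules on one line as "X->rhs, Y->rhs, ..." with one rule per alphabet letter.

  step 3 ⇒ step 4: DDCBAACBCBDDCBAA ⇒ CB·CB·AA·DC·D·D·AA·DC·AA·DC·CB·CB·AA·DC·D·D
    A ↦ D
    B ↦ DC
    C ↦ AA
    D ↦ CB

A->D, B->DC, C->AA, D->CB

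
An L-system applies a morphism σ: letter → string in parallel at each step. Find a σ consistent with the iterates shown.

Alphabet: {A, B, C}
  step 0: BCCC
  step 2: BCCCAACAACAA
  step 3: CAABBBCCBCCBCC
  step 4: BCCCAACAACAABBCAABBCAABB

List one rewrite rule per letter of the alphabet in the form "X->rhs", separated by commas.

A->C, B->CAA, C->B

  step 3 ⇒ step 4: CAABBBCCBCCBCC ⇒ B·C·C·CAA·CAA·CAA·B·B·CAA·B·B·CAA·B·B
    A ↦ C
    B ↦ CAA
    C ↦ B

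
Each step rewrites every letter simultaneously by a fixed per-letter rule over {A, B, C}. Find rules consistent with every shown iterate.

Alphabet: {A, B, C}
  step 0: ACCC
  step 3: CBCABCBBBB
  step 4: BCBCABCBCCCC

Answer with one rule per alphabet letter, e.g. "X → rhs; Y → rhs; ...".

  step 3 ⇒ step 4: CBCABCBBBB ⇒ B·C·B·CAB·C·B·C·C·C·C
    A ↦ CAB
    B ↦ C
    C ↦ B

A->CAB, B->C, C->B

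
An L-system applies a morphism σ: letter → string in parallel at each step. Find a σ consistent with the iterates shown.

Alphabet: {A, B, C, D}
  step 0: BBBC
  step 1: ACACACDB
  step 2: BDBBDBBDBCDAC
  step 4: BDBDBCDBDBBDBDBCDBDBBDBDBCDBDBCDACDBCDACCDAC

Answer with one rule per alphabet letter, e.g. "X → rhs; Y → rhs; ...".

  step 1 ⇒ step 2: ACACACDB ⇒ B·DB·B·DB·B·DB·CD·AC
    A ↦ B
    B ↦ AC
    C ↦ DB
    D ↦ CD

A->B, B->AC, C->DB, D->CD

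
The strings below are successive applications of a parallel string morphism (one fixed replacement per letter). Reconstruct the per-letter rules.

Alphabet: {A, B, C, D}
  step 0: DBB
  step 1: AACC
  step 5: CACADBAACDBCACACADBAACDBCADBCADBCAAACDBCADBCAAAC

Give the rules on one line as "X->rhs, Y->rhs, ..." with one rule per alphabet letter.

A->CA, B->C, C->DB, D->AA

  step 0 ⇒ step 1: DBB ⇒ AA·C·C
    B ↦ C
    D ↦ AA
    A ↦ CA  (constrained at step 1)
    C ↦ DB  (constrained at step 1)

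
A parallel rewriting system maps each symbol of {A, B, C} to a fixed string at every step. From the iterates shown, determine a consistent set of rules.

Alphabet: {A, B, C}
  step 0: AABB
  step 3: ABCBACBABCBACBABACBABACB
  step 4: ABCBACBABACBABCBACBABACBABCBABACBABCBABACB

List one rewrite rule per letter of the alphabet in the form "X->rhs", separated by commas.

  step 3 ⇒ step 4: ABCBACBABCBACBABACBABACB ⇒ AB·CB·A·CB·AB·A·CB·AB·CB·A·CB·AB·A·CB·AB·CB·AB·A·CB·AB·CB·AB·A·CB
    A ↦ AB
    B ↦ CB
    C ↦ A

A->AB, B->CB, C->A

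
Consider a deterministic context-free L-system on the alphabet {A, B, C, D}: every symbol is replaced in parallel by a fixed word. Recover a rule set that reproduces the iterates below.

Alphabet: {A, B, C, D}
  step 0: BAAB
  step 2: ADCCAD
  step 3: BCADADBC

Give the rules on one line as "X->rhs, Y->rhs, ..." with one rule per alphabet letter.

A->B, B->C, C->AD, D->C

  step 2 ⇒ step 3: ADCCAD ⇒ B·C·AD·AD·B·C
    A ↦ B
    C ↦ AD
    D ↦ C
    B ↦ C  (constrained at step 0)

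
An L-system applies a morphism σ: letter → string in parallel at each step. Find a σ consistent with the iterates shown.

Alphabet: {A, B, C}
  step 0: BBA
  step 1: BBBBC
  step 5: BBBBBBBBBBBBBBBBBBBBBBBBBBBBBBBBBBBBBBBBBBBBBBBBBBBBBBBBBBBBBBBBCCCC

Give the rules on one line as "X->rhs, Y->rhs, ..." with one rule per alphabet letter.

A->C, B->BB, C->AA

  step 0 ⇒ step 1: BBA ⇒ BB·BB·C
    A ↦ C
    B ↦ BB
    C ↦ AA  (constrained at step 1)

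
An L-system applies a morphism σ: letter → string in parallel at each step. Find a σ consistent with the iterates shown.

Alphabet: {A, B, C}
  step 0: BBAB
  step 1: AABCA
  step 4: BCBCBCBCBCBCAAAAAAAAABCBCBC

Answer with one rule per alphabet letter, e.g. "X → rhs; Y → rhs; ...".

A->BC, B->A, C->AA

  step 0 ⇒ step 1: BBAB ⇒ A·A·BC·A
    A ↦ BC
    B ↦ A
    C ↦ AA  (constrained at step 1)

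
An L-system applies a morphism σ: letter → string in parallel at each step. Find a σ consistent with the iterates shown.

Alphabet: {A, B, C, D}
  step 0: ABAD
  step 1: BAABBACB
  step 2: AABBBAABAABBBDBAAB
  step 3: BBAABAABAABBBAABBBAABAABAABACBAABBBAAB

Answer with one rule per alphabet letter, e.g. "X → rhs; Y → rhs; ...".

A->B, B->AAB, C->BDB, D->ACB

  step 2 ⇒ step 3: AABBBAABAABBBDBAAB ⇒ B·B·AAB·AAB·AAB·B·B·AAB·B·B·AAB·AAB·AAB·ACB·AAB·B·B·AAB
    A ↦ B
    B ↦ AAB
    D ↦ ACB
  step 1 ⇒ step 2: BAABBACB ⇒ AAB·B·B·AAB·AAB·B·BDB·AAB
    C ↦ BDB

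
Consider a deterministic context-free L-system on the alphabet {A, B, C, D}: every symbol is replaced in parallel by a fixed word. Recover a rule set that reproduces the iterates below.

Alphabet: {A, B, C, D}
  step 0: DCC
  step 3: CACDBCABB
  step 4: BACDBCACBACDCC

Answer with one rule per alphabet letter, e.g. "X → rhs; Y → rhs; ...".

  step 3 ⇒ step 4: CACDBCABB ⇒ B·ACD·B·CA·C·B·ACD·C·C
    A ↦ ACD
    B ↦ C
    C ↦ B
    D ↦ CA

A->ACD, B->C, C->B, D->CA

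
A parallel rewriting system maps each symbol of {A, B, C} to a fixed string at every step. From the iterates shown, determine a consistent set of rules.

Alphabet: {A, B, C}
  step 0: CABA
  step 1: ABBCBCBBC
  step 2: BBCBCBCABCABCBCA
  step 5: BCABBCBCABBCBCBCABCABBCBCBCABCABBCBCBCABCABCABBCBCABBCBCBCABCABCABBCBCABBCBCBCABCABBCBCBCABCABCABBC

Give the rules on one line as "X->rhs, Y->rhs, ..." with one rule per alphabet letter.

A->BBC, B->BC, C->A

  step 1 ⇒ step 2: ABBCBCBBC ⇒ BBC·BC·BC·A·BC·A·BC·BC·A
    A ↦ BBC
    B ↦ BC
    C ↦ A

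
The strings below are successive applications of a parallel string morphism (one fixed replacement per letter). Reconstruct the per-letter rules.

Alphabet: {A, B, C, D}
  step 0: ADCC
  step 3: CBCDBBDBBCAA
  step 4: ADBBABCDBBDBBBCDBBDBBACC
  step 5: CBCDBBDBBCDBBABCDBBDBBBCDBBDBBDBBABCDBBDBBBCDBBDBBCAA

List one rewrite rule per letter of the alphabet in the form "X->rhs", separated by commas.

A->C, B->DBB, C->A, D->BC

  step 4 ⇒ step 5: ADBBABCDBBDBBBCDBBDBBACC ⇒ C·BC·DBB·DBB·C·DBB·A·BC·DBB·DBB·BC·DBB·DBB·DBB·A·BC·DBB·DBB·BC·DBB·DBB·C·A·A
    A ↦ C
    B ↦ DBB
    C ↦ A
    D ↦ BC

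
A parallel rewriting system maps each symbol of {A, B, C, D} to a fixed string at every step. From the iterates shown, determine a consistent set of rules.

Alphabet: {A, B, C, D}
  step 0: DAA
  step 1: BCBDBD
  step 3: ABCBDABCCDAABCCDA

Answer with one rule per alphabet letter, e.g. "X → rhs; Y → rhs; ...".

A->BD, B->CD, C->A, D->BC

  step 0 ⇒ step 1: DAA ⇒ BC·BD·BD
    A ↦ BD
    D ↦ BC
    B ↦ CD  (constrained at step 1)
    C ↦ A  (constrained at step 1)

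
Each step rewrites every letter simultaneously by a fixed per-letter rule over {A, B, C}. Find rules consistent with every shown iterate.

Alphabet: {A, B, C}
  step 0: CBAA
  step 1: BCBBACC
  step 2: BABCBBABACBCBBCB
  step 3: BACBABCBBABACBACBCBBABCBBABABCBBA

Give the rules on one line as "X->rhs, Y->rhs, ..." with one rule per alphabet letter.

A->C, B->BA, C->BCB

  step 2 ⇒ step 3: BABCBBABACBCBBCB ⇒ BA·C·BA·BCB·BA·BA·C·BA·C·BCB·BA·BCB·BA·BA·BCB·BA
    A ↦ C
    B ↦ BA
    C ↦ BCB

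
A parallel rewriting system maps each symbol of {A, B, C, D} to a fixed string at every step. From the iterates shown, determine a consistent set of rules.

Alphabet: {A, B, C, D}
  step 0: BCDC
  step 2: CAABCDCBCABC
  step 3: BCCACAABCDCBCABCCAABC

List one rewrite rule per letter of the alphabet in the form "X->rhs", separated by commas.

A->CA, B->A, C->BC, D->DC

  step 2 ⇒ step 3: CAABCDCBCABC ⇒ BC·CA·CA·A·BC·DC·BC·A·BC·CA·A·BC
    A ↦ CA
    B ↦ A
    C ↦ BC
    D ↦ DC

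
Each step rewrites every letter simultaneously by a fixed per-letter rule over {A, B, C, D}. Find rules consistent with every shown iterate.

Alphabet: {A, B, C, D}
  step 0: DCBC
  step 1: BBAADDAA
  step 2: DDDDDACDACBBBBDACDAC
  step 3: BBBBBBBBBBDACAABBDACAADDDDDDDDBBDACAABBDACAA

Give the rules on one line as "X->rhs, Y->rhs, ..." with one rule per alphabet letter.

A->DAC, B->DD, C->AA, D->BB

  step 2 ⇒ step 3: DDDDDACDACBBBBDACDAC ⇒ BB·BB·BB·BB·BB·DAC·AA·BB·DAC·AA·DD·DD·DD·DD·BB·DAC·AA·BB·DAC·AA
    A ↦ DAC
    B ↦ DD
    C ↦ AA
    D ↦ BB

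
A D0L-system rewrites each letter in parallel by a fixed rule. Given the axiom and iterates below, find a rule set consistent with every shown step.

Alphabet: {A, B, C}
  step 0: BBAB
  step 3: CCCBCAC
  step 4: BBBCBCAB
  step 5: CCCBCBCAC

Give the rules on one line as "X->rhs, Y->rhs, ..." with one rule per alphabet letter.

  step 4 ⇒ step 5: BBBCBCAB ⇒ C·C·C·B·C·B·CA·C
    A ↦ CA
    B ↦ C
    C ↦ B

A->CA, B->C, C->B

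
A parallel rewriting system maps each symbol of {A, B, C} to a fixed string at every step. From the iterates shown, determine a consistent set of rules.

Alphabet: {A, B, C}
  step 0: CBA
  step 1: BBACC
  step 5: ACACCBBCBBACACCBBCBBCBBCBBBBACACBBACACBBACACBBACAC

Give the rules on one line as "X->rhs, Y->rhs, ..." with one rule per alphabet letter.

A->C, B->AC, C->BB

  step 0 ⇒ step 1: CBA ⇒ BB·AC·C
    A ↦ C
    B ↦ AC
    C ↦ BB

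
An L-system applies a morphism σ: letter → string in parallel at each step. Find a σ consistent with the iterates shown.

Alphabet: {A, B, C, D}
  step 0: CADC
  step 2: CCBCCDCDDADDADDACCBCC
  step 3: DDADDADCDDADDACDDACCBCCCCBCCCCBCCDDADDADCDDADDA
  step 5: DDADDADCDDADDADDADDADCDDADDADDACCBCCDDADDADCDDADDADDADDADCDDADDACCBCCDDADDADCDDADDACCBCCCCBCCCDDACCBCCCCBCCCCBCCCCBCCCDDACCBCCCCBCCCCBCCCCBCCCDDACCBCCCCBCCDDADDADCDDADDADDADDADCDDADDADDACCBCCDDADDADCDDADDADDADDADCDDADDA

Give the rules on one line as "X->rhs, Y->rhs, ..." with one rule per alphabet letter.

A->BCC, B->DC, C->DDA, D->C

  step 2 ⇒ step 3: CCBCCDCDDADDADDACCBCC ⇒ DDA·DDA·DC·DDA·DDA·C·DDA·C·C·BCC·C·C·BCC·C·C·BCC·DDA·DDA·DC·DDA·DDA
    A ↦ BCC
    B ↦ DC
    C ↦ DDA
    D ↦ C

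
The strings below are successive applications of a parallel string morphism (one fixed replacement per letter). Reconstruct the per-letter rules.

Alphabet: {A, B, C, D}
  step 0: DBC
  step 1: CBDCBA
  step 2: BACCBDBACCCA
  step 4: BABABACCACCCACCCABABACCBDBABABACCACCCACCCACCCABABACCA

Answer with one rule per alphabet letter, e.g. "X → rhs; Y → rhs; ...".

A->CCA, B->C, C->BA, D->CBD

  step 1 ⇒ step 2: CBDCBA ⇒ BA·C·CBD·BA·C·CCA
    A ↦ CCA
    B ↦ C
    C ↦ BA
    D ↦ CBD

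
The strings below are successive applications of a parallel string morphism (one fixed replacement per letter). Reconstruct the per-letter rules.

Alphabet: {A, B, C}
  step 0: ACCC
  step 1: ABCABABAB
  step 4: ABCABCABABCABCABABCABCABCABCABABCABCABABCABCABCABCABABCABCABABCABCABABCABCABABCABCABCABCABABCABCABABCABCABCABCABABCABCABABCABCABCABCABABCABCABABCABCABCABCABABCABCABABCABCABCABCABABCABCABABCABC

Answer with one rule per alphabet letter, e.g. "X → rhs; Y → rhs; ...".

  step 0 ⇒ step 1: ACCC ⇒ ABC·AB·AB·AB
    A ↦ ABC
    C ↦ AB
    B ↦ ABC  (constrained at step 1)

A->ABC, B->ABC, C->AB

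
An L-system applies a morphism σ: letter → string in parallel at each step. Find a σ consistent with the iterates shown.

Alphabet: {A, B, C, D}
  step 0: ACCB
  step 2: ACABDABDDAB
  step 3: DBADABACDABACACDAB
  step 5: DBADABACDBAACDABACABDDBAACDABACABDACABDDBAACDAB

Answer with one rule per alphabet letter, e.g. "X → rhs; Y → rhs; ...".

  step 2 ⇒ step 3: ACABDABDDAB ⇒ D·BA·D·AB·AC·D·AB·AC·AC·D·AB
    A ↦ D
    B ↦ AB
    C ↦ BA
    D ↦ AC

A->D, B->AB, C->BA, D->AC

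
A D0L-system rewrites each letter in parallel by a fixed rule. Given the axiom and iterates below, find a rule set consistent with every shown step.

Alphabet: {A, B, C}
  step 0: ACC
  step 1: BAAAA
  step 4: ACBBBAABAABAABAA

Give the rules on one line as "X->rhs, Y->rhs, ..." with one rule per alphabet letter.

A->B, B->AC, C->AA

  step 0 ⇒ step 1: ACC ⇒ B·AA·AA
    A ↦ B
    C ↦ AA
    B ↦ AC  (constrained at step 1)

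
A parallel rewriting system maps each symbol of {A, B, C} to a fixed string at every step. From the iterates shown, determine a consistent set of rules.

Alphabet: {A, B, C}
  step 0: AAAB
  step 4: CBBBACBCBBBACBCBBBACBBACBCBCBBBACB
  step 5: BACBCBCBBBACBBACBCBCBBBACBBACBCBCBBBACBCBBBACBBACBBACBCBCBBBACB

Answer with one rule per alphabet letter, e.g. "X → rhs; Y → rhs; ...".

  step 4 ⇒ step 5: CBBBACBCBBBACBCBBBACBBACBCBCBBBACB ⇒ BA·CB·CB·CB·B·BA·CB·BA·CB·CB·CB·B·BA·CB·BA·CB·CB·CB·B·BA·CB·CB·B·BA·CB·BA·CB·BA·CB·CB·CB·B·BA·CB
    A ↦ B
    B ↦ CB
    C ↦ BA

A->B, B->CB, C->BA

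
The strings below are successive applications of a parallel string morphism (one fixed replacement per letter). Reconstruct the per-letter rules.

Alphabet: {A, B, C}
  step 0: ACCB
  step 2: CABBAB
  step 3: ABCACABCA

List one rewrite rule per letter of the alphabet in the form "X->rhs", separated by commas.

  step 2 ⇒ step 3: CABBAB ⇒ A·B·CA·CA·B·CA
    A ↦ B
    B ↦ CA
    C ↦ A

A->B, B->CA, C->A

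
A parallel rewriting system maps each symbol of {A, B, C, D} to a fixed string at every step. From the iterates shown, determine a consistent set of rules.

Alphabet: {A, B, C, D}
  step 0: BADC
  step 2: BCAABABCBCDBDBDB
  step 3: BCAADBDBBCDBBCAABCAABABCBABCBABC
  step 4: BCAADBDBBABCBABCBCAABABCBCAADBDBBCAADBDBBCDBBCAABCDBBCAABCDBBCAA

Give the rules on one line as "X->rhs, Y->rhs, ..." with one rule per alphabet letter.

  step 3 ⇒ step 4: BCAADBDBBCDBBCAABCAABABCBABCBABC ⇒ BC·AA·DB·DB·BA·BC·BA·BC·BC·AA·BA·BC·BC·AA·DB·DB·BC·AA·DB·DB·BC·DB·BC·AA·BC·DB·BC·AA·BC·DB·BC·AA
    A ↦ DB
    B ↦ BC
    C ↦ AA
    D ↦ BA

A->DB, B->BC, C->AA, D->BA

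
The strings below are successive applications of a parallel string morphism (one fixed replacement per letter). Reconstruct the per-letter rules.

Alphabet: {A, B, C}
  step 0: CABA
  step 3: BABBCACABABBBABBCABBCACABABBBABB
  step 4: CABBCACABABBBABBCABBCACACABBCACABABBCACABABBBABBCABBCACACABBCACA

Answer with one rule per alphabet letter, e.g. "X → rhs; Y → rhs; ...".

A->BB, B->CA, C->BA

  step 3 ⇒ step 4: BABBCACABABBBABBCABBCACABABBBABB ⇒ CA·BB·CA·CA·BA·BB·BA·BB·CA·BB·CA·CA·CA·BB·CA·CA·BA·BB·CA·CA·BA·BB·BA·BB·CA·BB·CA·CA·CA·BB·CA·CA
    A ↦ BB
    B ↦ CA
    C ↦ BA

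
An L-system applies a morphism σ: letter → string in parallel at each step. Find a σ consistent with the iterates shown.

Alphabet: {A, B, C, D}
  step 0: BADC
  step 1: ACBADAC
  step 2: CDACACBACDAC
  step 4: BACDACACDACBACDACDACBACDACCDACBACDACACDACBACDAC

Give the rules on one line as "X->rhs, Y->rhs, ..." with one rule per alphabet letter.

A->C, B->A, C->DAC, D->BA

  step 1 ⇒ step 2: ACBADAC ⇒ C·DAC·A·C·BA·C·DAC
    A ↦ C
    B ↦ A
    C ↦ DAC
    D ↦ BA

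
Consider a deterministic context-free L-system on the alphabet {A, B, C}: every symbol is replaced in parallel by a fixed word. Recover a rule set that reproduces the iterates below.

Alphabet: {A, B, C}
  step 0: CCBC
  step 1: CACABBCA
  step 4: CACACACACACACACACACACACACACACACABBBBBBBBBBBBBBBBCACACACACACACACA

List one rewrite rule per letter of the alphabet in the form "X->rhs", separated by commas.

  step 0 ⇒ step 1: CCBC ⇒ CA·CA·BB·CA
    B ↦ BB
    C ↦ CA
    A ↦ CA  (constrained at step 1)

A->CA, B->BB, C->CA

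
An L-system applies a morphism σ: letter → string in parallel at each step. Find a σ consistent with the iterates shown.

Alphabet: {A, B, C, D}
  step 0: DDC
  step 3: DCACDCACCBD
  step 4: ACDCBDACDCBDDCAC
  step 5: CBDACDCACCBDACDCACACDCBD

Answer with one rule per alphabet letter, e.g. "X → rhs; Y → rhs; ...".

A->CB, B->C, C->D, D->AC

  step 4 ⇒ step 5: ACDCBDACDCBDDCAC ⇒ CB·D·AC·D·C·AC·CB·D·AC·D·C·AC·AC·D·CB·D
    A ↦ CB
    B ↦ C
    C ↦ D
    D ↦ AC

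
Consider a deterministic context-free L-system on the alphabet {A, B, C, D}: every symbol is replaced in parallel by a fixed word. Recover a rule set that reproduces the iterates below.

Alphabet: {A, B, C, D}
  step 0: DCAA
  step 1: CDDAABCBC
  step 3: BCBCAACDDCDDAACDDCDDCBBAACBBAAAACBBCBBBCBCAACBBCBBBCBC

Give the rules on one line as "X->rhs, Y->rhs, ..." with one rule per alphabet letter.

  step 0 ⇒ step 1: DCAA ⇒ CDD·AA·BC·BC
    A ↦ BC
    C ↦ AA
    D ↦ CDD
    B ↦ CBB  (constrained at step 1)

A->BC, B->CBB, C->AA, D->CDD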